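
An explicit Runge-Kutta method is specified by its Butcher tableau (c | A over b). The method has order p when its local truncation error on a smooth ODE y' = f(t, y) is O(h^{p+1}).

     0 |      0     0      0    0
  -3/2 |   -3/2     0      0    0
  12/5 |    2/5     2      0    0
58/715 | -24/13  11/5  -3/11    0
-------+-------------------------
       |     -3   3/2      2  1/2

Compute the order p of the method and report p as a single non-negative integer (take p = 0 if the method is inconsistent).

b = (-3, 3/2, 2, 1/2)
c = (0, -3/2, 12/5, 58/715)
Ac = (0, 0, -3, -87/22)
Σ b_i: (-3)·1 + 3/2·1 + 2·1 + 1/2·1 = 1 ✓
b·c: 3/2·(-3/2) + 2·12/5 + 1/2·58/715 = 7409/2860 ≠ 1/2 ⇒ order 1.

1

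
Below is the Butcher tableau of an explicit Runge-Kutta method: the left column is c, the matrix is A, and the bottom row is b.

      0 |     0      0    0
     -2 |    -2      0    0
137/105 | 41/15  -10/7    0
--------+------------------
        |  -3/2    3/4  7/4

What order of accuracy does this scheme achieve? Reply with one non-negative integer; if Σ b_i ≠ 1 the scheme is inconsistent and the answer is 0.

b = (-3/2, 3/4, 7/4)
c = (0, -2, 137/105)
Ac = (0, 0, 20/7)
Σ b_i: (-3/2)·1 + 3/4·1 + 7/4·1 = 1 ✓
b·c: 3/4·(-2) + 7/4·137/105 = 47/60 ≠ 1/2 ⇒ order 1.

1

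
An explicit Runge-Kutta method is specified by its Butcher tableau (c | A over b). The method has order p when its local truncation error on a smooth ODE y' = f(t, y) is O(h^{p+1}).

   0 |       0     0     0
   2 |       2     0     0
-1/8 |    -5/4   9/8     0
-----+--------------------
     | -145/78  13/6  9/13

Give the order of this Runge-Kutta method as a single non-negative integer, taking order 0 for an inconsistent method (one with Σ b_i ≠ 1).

1

b = (-145/78, 13/6, 9/13)
c = (0, 2, -1/8)
Ac = (0, 0, 9/4)
Σ b_i: (-145/78)·1 + 13/6·1 + 9/13·1 = 1 ✓
b·c: 13/6·2 + 9/13·(-1/8) = 1325/312 ≠ 1/2 ⇒ order 1.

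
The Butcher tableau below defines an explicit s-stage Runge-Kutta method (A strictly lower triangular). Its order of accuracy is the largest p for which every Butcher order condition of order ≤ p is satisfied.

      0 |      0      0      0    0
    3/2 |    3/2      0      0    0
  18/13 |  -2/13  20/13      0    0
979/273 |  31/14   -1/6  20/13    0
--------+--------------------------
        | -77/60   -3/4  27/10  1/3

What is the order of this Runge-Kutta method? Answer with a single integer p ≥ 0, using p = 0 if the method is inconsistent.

b = (-77/60, -3/4, 27/10, 1/3)
c = (0, 3/2, 18/13, 979/273)
Ac = (0, 0, 30/13, 1271/676)
Σ b_i: (-77/60)·1 + (-3/4)·1 + 27/10·1 + 1/3·1 = 1 ✓
b·c: (-3/4)·3/2 + 27/10·18/13 + 1/3·979/273 = 124777/32760 ≠ 1/2 ⇒ order 1.

1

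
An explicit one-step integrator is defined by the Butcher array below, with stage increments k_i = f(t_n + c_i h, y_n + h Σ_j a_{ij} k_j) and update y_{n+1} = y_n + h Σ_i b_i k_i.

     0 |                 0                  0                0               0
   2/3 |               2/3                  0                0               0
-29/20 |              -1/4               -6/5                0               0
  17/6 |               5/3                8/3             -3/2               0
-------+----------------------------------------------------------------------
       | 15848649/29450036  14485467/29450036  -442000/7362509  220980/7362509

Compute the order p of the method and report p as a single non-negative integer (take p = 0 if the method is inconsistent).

3

b = (15848649/29450036, 14485467/29450036, -442000/7362509, 220980/7362509)
c = (0, 2/3, -29/20, 17/6)
Ac = (0, 0, -4/5, 1423/360)
Σ b_i: 15848649/29450036·1 + 14485467/29450036·1 + (-442000/7362509)·1 + 220980/7362509·1 = 1 ✓
b·c: 14485467/29450036·2/3 + (-442000/7362509)·(-29/20) + 220980/7362509·17/6 = 1/2 ✓
b·c²: 14485467/29450036·4/9 + (-442000/7362509)·841/400 + 220980/7362509·289/36 = 1/3 ✓
b·Ac: (-442000/7362509)·(-4/5) + 220980/7362509·1423/360 = 1/6 ✓
b·c³: 14485467/29450036·8/27 + (-442000/7362509)·(-24389/8000) + 220980/7362509·4913/216 = 29787047/29450036 ≠ 1/4 ⇒ order 3.
b·(c∘Ac): (-442000/7362509)·29/25 + 220980/7362509·24191/2160 = 70637533/265050324 ≠ 1/8
b·Ac²: (-442000/7362509)·(-8/15) + 220980/7362509·(-42521/21600) = -71740843/2650503240 ≠ 1/12
b·A²c: 220980/7362509·6/5 = 265176/7362509 ≠ 1/24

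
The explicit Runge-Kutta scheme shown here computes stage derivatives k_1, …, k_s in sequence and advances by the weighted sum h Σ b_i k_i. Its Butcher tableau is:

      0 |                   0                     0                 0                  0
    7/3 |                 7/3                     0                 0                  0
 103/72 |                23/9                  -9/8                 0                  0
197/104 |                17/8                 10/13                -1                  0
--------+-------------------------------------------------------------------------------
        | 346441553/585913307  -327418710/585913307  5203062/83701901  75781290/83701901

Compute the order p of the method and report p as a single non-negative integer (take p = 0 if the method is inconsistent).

b = (346441553/585913307, -327418710/585913307, 5203062/83701901, 75781290/83701901)
c = (0, 7/3, 103/72, 197/104)
Ac = (0, 0, -21/8, 341/936)
Σ b_i: 346441553/585913307·1 + (-327418710/585913307)·1 + 5203062/83701901·1 + 75781290/83701901·1 = 1 ✓
b·c: (-327418710/585913307)·7/3 + 5203062/83701901·103/72 + 75781290/83701901·197/104 = 1/2 ✓
b·c²: (-327418710/585913307)·49/9 + 5203062/83701901·10609/5184 + 75781290/83701901·38809/10816 = 1/3 ✓
b·Ac: 5203062/83701901·(-21/8) + 75781290/83701901·341/936 = 1/6 ✓
b·c³: (-327418710/585913307)·343/27 + 5203062/83701901·1092727/373248 + 75781290/83701901·7645373/1124864 = -2871276506681/3760559008128 ≠ 1/4 ⇒ order 3.
b·(c∘Ac): 5203062/83701901·(-721/192) + 75781290/83701901·67177/97344 = 786192311/2008845624 ≠ 1/8
b·Ac²: 5203062/83701901·(-49/8) + 75781290/83701901·144323/67392 = 112683128161/72318442464 ≠ 1/12
b·A²c: 75781290/83701901·21/8 = 795703545/334807604 ≠ 1/24

3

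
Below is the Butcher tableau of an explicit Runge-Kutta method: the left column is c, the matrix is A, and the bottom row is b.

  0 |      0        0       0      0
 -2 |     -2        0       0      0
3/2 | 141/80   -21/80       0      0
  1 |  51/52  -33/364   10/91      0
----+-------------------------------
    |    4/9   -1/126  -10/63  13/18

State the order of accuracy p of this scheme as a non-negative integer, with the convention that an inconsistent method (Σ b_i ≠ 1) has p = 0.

4

b = (4/9, -1/126, -10/63, 13/18)
c = (0, -2, 3/2, 1)
Ac = (0, 0, 21/40, 9/26)
Σ b_i: 4/9·1 + (-1/126)·1 + (-10/63)·1 + 13/18·1 = 1 ✓
b·c: (-1/126)·(-2) + (-10/63)·3/2 + 13/18·1 = 1/2 ✓
b·c²: (-1/126)·4 + (-10/63)·9/4 + 13/18·1 = 1/3 ✓
b·Ac: (-10/63)·21/40 + 13/18·9/26 = 1/6 ✓
b·c³: (-1/126)·(-8) + (-10/63)·27/8 + 13/18·1 = 1/4 ✓
b·(c∘Ac): (-10/63)·63/80 + 13/18·9/26 = 1/8 ✓
b·Ac²: (-10/63)·(-21/20) + 13/18·(-3/26) = 1/12 ✓
b·A²c: 13/18·3/52 = 1/24 ✓; 4 stages ⇒ order 4.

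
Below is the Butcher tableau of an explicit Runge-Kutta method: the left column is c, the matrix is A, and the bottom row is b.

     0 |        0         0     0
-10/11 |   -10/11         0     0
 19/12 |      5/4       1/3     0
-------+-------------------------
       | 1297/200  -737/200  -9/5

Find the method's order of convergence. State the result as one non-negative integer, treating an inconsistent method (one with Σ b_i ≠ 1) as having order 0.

b = (1297/200, -737/200, -9/5)
c = (0, -10/11, 19/12)
Ac = (0, 0, -10/33)
Σ b_i: 1297/200·1 + (-737/200)·1 + (-9/5)·1 = 1 ✓
b·c: (-737/200)·(-10/11) + (-9/5)·19/12 = 1/2 ✓
b·c²: (-737/200)·100/121 + (-9/5)·361/144 = -6651/880 ≠ 1/3 ⇒ order 2.
b·Ac: (-9/5)·(-10/33) = 6/11 ≠ 1/6

2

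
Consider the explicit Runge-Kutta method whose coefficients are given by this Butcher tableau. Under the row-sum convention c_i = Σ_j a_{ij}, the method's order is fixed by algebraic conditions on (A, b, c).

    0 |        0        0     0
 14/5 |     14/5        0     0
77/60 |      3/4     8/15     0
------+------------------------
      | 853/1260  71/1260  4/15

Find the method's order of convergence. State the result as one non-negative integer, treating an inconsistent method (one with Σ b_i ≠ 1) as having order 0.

b = (853/1260, 71/1260, 4/15)
c = (0, 14/5, 77/60)
Ac = (0, 0, 112/75)
Σ b_i: 853/1260·1 + 71/1260·1 + 4/15·1 = 1 ✓
b·c: 71/1260·14/5 + 4/15·77/60 = 1/2 ✓
b·c²: 71/1260·196/25 + 4/15·5929/3600 = 11893/13500 ≠ 1/3 ⇒ order 2.
b·Ac: 4/15·112/75 = 448/1125 ≠ 1/6

2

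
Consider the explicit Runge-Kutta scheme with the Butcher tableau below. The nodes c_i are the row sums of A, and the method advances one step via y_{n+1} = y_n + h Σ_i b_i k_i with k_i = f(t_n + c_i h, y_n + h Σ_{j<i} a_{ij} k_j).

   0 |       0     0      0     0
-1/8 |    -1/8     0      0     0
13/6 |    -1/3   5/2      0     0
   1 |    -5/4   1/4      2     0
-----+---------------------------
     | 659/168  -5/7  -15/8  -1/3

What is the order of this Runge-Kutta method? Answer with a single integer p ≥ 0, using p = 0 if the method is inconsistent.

b = (659/168, -5/7, -15/8, -1/3)
c = (0, -1/8, 13/6, 1)
Ac = (0, 0, -5/16, 413/96)
Σ b_i: 659/168·1 + (-5/7)·1 + (-15/8)·1 + (-1/3)·1 = 1 ✓
b·c: (-5/7)·(-1/8) + (-15/8)·13/6 + (-1/3)·1 = -1447/336 ≠ 1/2 ⇒ order 1.

1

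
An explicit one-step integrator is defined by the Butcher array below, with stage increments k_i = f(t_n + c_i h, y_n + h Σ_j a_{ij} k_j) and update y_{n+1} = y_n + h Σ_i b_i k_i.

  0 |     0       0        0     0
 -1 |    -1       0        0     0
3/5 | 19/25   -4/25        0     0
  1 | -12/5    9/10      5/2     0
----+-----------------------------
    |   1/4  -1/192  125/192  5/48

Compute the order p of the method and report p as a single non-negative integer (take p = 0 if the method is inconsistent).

b = (1/4, -1/192, 125/192, 5/48)
c = (0, -1, 3/5, 1)
Ac = (0, 0, 4/25, 3/5)
Σ b_i: 1/4·1 + (-1/192)·1 + 125/192·1 + 5/48·1 = 1 ✓
b·c: (-1/192)·(-1) + 125/192·3/5 + 5/48·1 = 1/2 ✓
b·c²: (-1/192)·1 + 125/192·9/25 + 5/48·1 = 1/3 ✓
b·Ac: 125/192·4/25 + 5/48·3/5 = 1/6 ✓
b·c³: (-1/192)·(-1) + 125/192·27/125 + 5/48·1 = 1/4 ✓
b·(c∘Ac): 125/192·12/125 + 5/48·3/5 = 1/8 ✓
b·Ac²: 125/192·(-4/25) + 5/48·9/5 = 1/12 ✓
b·A²c: 5/48·2/5 = 1/24 ✓; 4 stages ⇒ order 4.

4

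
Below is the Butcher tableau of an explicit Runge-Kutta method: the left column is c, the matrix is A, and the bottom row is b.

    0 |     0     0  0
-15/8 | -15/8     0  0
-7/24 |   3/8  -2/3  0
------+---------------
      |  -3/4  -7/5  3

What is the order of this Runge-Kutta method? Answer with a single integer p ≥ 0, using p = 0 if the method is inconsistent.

b = (-3/4, -7/5, 3)
c = (0, -15/8, -7/24)
Ac = (0, 0, 5/4)
Σ b_i: (-3/4)·1 + (-7/5)·1 + 3·1 = 17/20 ≠ 1 ⇒ order 0.

0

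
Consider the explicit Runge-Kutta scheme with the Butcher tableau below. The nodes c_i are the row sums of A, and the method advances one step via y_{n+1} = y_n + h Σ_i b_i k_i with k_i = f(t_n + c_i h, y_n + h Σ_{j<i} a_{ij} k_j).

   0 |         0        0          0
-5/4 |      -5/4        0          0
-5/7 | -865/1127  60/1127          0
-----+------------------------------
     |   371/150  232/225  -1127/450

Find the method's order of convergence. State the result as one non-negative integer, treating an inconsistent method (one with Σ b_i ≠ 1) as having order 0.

3

b = (371/150, 232/225, -1127/450)
c = (0, -5/4, -5/7)
Ac = (0, 0, -75/1127)
Σ b_i: 371/150·1 + 232/225·1 + (-1127/450)·1 = 1 ✓
b·c: 232/225·(-5/4) + (-1127/450)·(-5/7) = 1/2 ✓
b·c²: 232/225·25/16 + (-1127/450)·25/49 = 1/3 ✓
b·Ac: (-1127/450)·(-75/1127) = 1/6 ✓; 3 stages ⇒ order 3.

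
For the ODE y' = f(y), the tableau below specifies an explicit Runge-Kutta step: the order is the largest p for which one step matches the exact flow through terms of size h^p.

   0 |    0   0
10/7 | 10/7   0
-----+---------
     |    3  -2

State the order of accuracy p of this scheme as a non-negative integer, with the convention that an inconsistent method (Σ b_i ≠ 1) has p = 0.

1

b = (3, -2)
c = (0, 10/7)
Σ b_i: 3·1 + (-2)·1 = 1 ✓
b·c: (-2)·10/7 = -20/7 ≠ 1/2 ⇒ order 1.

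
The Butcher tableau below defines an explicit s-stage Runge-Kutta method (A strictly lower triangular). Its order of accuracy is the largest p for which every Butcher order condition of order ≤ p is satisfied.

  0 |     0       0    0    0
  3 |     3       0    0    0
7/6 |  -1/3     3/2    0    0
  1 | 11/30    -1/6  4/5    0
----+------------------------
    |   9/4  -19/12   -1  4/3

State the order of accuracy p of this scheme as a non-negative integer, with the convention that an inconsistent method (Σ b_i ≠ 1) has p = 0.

1

b = (9/4, -19/12, -1, 4/3)
c = (0, 3, 7/6, 1)
Ac = (0, 0, 9/2, 13/30)
Σ b_i: 9/4·1 + (-19/12)·1 + (-1)·1 + 4/3·1 = 1 ✓
b·c: (-19/12)·3 + (-1)·7/6 + 4/3·1 = -55/12 ≠ 1/2 ⇒ order 1.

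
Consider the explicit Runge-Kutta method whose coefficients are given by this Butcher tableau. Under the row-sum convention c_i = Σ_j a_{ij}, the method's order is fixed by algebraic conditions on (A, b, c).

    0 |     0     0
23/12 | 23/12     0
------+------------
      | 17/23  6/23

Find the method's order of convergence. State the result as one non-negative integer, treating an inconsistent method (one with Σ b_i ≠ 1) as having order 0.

b = (17/23, 6/23)
c = (0, 23/12)
Σ b_i: 17/23·1 + 6/23·1 = 1 ✓
b·c: 6/23·23/12 = 1/2 ✓; 2 stages ⇒ order 2.

2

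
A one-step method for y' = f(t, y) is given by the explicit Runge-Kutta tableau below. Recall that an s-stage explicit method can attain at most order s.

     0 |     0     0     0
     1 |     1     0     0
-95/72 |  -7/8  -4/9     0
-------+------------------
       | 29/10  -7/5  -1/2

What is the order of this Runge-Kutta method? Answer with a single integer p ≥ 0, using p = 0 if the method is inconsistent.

1

b = (29/10, -7/5, -1/2)
c = (0, 1, -95/72)
Ac = (0, 0, -4/9)
Σ b_i: 29/10·1 + (-7/5)·1 + (-1/2)·1 = 1 ✓
b·c: (-7/5)·1 + (-1/2)·(-95/72) = -533/720 ≠ 1/2 ⇒ order 1.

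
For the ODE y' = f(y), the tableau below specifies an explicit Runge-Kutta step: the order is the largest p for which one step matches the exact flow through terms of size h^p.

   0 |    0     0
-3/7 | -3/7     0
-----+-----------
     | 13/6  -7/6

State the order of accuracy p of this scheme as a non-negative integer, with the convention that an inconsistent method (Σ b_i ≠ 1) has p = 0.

2

b = (13/6, -7/6)
c = (0, -3/7)
Σ b_i: 13/6·1 + (-7/6)·1 = 1 ✓
b·c: (-7/6)·(-3/7) = 1/2 ✓; 2 stages ⇒ order 2.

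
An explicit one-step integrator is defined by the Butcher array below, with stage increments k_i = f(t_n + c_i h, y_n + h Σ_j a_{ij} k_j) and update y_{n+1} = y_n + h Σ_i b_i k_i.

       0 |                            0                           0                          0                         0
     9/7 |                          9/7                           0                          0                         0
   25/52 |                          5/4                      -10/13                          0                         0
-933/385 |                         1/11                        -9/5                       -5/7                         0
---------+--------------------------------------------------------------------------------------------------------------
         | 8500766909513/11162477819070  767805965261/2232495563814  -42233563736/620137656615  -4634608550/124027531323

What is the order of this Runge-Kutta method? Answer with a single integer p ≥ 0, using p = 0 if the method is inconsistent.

b = (8500766909513/11162477819070, 767805965261/2232495563814, -42233563736/620137656615, -4634608550/124027531323)
c = (0, 9/7, 25/52, -933/385)
Ac = (0, 0, -90/91, -691/260)
Σ b_i: 8500766909513/11162477819070·1 + 767805965261/2232495563814·1 + (-42233563736/620137656615)·1 + (-4634608550/124027531323)·1 = 1 ✓
b·c: 767805965261/2232495563814·9/7 + (-42233563736/620137656615)·25/52 + (-4634608550/124027531323)·(-933/385) = 1/2 ✓
b·c²: 767805965261/2232495563814·81/49 + (-42233563736/620137656615)·625/2704 + (-4634608550/124027531323)·870489/148225 = 1/3 ✓
b·Ac: (-42233563736/620137656615)·(-90/91) + (-4634608550/124027531323)·(-691/260) = 1/6 ✓
b·c³: 767805965261/2232495563814·729/343 + (-42233563736/620137656615)·15625/140608 + (-4634608550/124027531323)·(-812166237/57066625) = 305132666450981/243093961393080 ≠ 1/4 ⇒ order 3.
b·(c∘Ac): (-42233563736/620137656615)·(-1125/2366) + (-4634608550/124027531323)·644703/100100 = -120555477697/578795146174 ≠ 1/8
b·Ac²: (-42233563736/620137656615)·(-810/637) + (-4634608550/124027531323)·(-2080591/662480) = 128909505045341/632044299622008 ≠ 1/12
b·A²c: (-4634608550/124027531323)·450/637 = -53476252500/2025783011609 ≠ 1/24

3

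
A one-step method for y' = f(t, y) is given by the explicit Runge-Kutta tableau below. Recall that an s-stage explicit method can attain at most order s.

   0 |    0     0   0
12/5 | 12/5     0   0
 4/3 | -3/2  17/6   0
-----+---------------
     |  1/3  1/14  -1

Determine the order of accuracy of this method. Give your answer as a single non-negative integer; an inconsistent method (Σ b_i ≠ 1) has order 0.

b = (1/3, 1/14, -1)
c = (0, 12/5, 4/3)
Ac = (0, 0, 34/5)
Σ b_i: 1/3·1 + 1/14·1 + (-1)·1 = -25/42 ≠ 1 ⇒ order 0.

0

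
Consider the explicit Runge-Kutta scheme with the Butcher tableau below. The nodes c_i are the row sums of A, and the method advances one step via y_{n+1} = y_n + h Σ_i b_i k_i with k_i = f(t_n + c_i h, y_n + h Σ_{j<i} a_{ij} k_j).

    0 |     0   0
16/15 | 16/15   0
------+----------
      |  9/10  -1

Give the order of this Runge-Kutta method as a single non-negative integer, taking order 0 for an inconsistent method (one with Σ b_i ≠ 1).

0

b = (9/10, -1)
c = (0, 16/15)
Σ b_i: 9/10·1 + (-1)·1 = -1/10 ≠ 1 ⇒ order 0.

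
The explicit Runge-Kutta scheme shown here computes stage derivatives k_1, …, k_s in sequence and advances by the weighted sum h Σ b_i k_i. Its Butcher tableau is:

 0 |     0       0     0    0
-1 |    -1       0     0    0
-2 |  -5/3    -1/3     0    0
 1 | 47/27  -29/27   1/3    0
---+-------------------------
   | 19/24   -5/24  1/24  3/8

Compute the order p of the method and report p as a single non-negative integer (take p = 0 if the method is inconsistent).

4

b = (19/24, -5/24, 1/24, 3/8)
c = (0, -1, -2, 1)
Ac = (0, 0, 1/3, 11/27)
Σ b_i: 19/24·1 + (-5/24)·1 + 1/24·1 + 3/8·1 = 1 ✓
b·c: (-5/24)·(-1) + 1/24·(-2) + 3/8·1 = 1/2 ✓
b·c²: (-5/24)·1 + 1/24·4 + 3/8·1 = 1/3 ✓
b·Ac: 1/24·1/3 + 3/8·11/27 = 1/6 ✓
b·c³: (-5/24)·(-1) + 1/24·(-8) + 3/8·1 = 1/4 ✓
b·(c∘Ac): 1/24·(-2/3) + 3/8·11/27 = 1/8 ✓
b·Ac²: 1/24·(-1/3) + 3/8·7/27 = 1/12 ✓
b·A²c: 3/8·1/9 = 1/24 ✓; 4 stages ⇒ order 4.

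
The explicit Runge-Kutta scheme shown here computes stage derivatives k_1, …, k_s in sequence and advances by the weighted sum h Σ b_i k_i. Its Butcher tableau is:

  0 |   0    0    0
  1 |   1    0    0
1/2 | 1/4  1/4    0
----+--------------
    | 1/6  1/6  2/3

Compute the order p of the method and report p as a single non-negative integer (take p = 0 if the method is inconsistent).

b = (1/6, 1/6, 2/3)
c = (0, 1, 1/2)
Ac = (0, 0, 1/4)
Σ b_i: 1/6·1 + 1/6·1 + 2/3·1 = 1 ✓
b·c: 1/6·1 + 2/3·1/2 = 1/2 ✓
b·c²: 1/6·1 + 2/3·1/4 = 1/3 ✓
b·Ac: 2/3·1/4 = 1/6 ✓; 3 stages ⇒ order 3.

3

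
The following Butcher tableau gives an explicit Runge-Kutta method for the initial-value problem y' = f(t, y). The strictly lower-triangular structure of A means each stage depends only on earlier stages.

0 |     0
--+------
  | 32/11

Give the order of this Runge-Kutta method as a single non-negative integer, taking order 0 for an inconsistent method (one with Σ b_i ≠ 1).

b = (32/11)
c = (0)
Σ b_i: 32/11·1 = 32/11 ≠ 1 ⇒ order 0.

0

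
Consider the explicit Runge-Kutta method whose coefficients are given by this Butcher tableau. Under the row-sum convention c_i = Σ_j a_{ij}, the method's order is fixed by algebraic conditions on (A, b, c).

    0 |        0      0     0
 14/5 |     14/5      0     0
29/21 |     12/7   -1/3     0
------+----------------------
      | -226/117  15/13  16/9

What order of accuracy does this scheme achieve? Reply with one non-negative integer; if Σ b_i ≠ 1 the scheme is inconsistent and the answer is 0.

1

b = (-226/117, 15/13, 16/9)
c = (0, 14/5, 29/21)
Ac = (0, 0, -14/15)
Σ b_i: (-226/117)·1 + 15/13·1 + 16/9·1 = 1 ✓
b·c: 15/13·14/5 + 16/9·29/21 = 13970/2457 ≠ 1/2 ⇒ order 1.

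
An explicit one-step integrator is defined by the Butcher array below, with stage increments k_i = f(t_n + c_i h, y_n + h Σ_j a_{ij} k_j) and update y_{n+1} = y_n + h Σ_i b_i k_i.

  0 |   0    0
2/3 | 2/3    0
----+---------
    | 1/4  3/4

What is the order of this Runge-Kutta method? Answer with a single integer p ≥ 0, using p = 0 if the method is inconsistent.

2

b = (1/4, 3/4)
c = (0, 2/3)
Σ b_i: 1/4·1 + 3/4·1 = 1 ✓
b·c: 3/4·2/3 = 1/2 ✓; 2 stages ⇒ order 2.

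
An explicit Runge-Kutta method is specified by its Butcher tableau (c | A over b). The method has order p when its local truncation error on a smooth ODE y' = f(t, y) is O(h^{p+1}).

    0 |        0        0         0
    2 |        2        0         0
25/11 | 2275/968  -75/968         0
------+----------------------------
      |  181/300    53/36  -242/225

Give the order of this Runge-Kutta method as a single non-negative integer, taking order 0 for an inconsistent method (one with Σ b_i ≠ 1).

b = (181/300, 53/36, -242/225)
c = (0, 2, 25/11)
Ac = (0, 0, -75/484)
Σ b_i: 181/300·1 + 53/36·1 + (-242/225)·1 = 1 ✓
b·c: 53/36·2 + (-242/225)·25/11 = 1/2 ✓
b·c²: 53/36·4 + (-242/225)·625/121 = 1/3 ✓
b·Ac: (-242/225)·(-75/484) = 1/6 ✓; 3 stages ⇒ order 3.

3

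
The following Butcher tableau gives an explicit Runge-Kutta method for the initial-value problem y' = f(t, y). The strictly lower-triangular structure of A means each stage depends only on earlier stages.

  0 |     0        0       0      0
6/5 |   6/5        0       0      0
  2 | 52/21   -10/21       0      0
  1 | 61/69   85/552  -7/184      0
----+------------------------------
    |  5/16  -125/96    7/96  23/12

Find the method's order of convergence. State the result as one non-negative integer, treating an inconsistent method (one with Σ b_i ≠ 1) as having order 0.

b = (5/16, -125/96, 7/96, 23/12)
c = (0, 6/5, 2, 1)
Ac = (0, 0, -4/7, 5/46)
Σ b_i: 5/16·1 + (-125/96)·1 + 7/96·1 + 23/12·1 = 1 ✓
b·c: (-125/96)·6/5 + 7/96·2 + 23/12·1 = 1/2 ✓
b·c²: (-125/96)·36/25 + 7/96·4 + 23/12·1 = 1/3 ✓
b·Ac: 7/96·(-4/7) + 23/12·5/46 = 1/6 ✓
b·c³: (-125/96)·216/125 + 7/96·8 + 23/12·1 = 1/4 ✓
b·(c∘Ac): 7/96·(-8/7) + 23/12·5/46 = 1/8 ✓
b·Ac²: 7/96·(-24/35) + 23/12·8/115 = 1/12 ✓
b·A²c: 23/12·1/46 = 1/24 ✓; 4 stages ⇒ order 4.

4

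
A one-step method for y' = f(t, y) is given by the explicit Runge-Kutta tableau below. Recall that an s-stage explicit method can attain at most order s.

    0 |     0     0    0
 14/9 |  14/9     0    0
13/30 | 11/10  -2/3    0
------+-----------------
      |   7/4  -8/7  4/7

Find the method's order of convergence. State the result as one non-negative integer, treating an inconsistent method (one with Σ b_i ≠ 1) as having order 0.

b = (7/4, -8/7, 4/7)
c = (0, 14/9, 13/30)
Ac = (0, 0, -28/27)
Σ b_i: 7/4·1 + (-8/7)·1 + 4/7·1 = 33/28 ≠ 1 ⇒ order 0.

0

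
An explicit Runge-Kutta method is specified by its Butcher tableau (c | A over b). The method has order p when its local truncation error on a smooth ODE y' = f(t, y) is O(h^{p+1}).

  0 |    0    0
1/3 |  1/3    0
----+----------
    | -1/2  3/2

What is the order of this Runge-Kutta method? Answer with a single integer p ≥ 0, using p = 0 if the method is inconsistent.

2

b = (-1/2, 3/2)
c = (0, 1/3)
Σ b_i: (-1/2)·1 + 3/2·1 = 1 ✓
b·c: 3/2·1/3 = 1/2 ✓; 2 stages ⇒ order 2.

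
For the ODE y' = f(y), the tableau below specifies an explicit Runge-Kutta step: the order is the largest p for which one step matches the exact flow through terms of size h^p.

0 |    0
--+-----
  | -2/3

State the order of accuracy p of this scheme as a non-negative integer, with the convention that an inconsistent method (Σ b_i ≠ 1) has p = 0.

0

b = (-2/3)
c = (0)
Σ b_i: (-2/3)·1 = -2/3 ≠ 1 ⇒ order 0.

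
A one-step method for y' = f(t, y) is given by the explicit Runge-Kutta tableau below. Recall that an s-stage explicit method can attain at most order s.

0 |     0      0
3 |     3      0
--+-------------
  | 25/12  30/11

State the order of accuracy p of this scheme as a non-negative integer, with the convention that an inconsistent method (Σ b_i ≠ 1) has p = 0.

b = (25/12, 30/11)
c = (0, 3)
Σ b_i: 25/12·1 + 30/11·1 = 635/132 ≠ 1 ⇒ order 0.

0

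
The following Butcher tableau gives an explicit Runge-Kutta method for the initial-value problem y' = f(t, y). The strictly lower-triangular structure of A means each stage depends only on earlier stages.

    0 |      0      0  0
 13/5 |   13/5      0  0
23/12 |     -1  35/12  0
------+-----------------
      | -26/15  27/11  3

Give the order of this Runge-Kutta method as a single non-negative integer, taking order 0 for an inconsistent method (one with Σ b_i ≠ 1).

b = (-26/15, 27/11, 3)
c = (0, 13/5, 23/12)
Ac = (0, 0, 91/12)
Σ b_i: (-26/15)·1 + 27/11·1 + 3·1 = 614/165 ≠ 1 ⇒ order 0.

0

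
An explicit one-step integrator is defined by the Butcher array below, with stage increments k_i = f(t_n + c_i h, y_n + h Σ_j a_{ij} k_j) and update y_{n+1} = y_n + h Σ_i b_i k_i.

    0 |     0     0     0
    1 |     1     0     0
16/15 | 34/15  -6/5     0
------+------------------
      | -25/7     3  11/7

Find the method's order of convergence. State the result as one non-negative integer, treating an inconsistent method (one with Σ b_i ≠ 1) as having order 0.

1

b = (-25/7, 3, 11/7)
c = (0, 1, 16/15)
Ac = (0, 0, -6/5)
Σ b_i: (-25/7)·1 + 3·1 + 11/7·1 = 1 ✓
b·c: 3·1 + 11/7·16/15 = 491/105 ≠ 1/2 ⇒ order 1.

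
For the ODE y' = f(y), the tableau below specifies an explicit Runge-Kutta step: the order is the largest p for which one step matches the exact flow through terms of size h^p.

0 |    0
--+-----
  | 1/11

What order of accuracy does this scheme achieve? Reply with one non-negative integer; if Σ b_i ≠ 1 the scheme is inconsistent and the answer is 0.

b = (1/11)
c = (0)
Σ b_i: 1/11·1 = 1/11 ≠ 1 ⇒ order 0.

0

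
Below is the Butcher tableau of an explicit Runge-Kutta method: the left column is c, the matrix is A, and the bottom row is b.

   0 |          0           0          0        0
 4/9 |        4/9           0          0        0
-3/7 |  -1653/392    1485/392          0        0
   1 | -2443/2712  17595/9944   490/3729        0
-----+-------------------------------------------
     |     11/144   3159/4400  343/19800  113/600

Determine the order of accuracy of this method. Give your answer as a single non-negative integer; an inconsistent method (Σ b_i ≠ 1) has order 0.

4

b = (11/144, 3159/4400, 343/19800, 113/600)
c = (0, 4/9, -3/7, 1)
Ac = (0, 0, 165/98, 165/226)
Σ b_i: 11/144·1 + 3159/4400·1 + 343/19800·1 + 113/600·1 = 1 ✓
b·c: 3159/4400·4/9 + 343/19800·(-3/7) + 113/600·1 = 1/2 ✓
b·c²: 3159/4400·16/81 + 343/19800·9/49 + 113/600·1 = 1/3 ✓
b·Ac: 343/19800·165/98 + 113/600·165/226 = 1/6 ✓
b·c³: 3159/4400·64/729 + 343/19800·(-27/343) + 113/600·1 = 1/4 ✓
b·(c∘Ac): 343/19800·(-495/686) + 113/600·165/226 = 1/8 ✓
b·Ac²: 343/19800·110/147 + 113/600·380/1017 = 1/12 ✓
b·A²c: 113/600·25/113 = 1/24 ✓; 4 stages ⇒ order 4.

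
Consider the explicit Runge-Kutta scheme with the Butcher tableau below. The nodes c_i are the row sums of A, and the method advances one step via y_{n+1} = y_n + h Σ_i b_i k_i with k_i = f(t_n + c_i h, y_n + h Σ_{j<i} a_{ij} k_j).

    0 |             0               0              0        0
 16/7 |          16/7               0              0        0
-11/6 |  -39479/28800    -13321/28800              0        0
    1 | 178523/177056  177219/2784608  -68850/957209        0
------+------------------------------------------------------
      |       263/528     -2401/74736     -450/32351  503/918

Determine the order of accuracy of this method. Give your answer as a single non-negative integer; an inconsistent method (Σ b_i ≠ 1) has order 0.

4

b = (263/528, -2401/74736, -450/32351, 503/918)
c = (0, 16/7, -11/6, 1)
Ac = (0, 0, -1903/1800, 279/1006)
Σ b_i: 263/528·1 + (-2401/74736)·1 + (-450/32351)·1 + 503/918·1 = 1 ✓
b·c: (-2401/74736)·16/7 + (-450/32351)·(-11/6) + 503/918·1 = 1/2 ✓
b·c²: (-2401/74736)·256/49 + (-450/32351)·121/36 + 503/918·1 = 1/3 ✓
b·Ac: (-450/32351)·(-1903/1800) + 503/918·279/1006 = 1/6 ✓
b·c³: (-2401/74736)·4096/343 + (-450/32351)·(-1331/216) + 503/918·1 = 1/4 ✓
b·(c∘Ac): (-450/32351)·20933/10800 + 503/918·279/1006 = 1/8 ✓
b·Ac²: (-450/32351)·(-3806/1575) + 503/918·639/7042 = 1/12 ✓
b·A²c: 503/918·153/2012 = 1/24 ✓; 4 stages ⇒ order 4.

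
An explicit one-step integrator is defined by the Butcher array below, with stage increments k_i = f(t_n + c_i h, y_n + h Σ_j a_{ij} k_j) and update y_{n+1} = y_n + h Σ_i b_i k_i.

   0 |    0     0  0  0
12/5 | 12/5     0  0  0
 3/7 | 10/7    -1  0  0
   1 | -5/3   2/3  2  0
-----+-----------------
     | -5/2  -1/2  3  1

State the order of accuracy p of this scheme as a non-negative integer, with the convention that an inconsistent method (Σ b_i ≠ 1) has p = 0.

b = (-5/2, -1/2, 3, 1)
c = (0, 12/5, 3/7, 1)
Ac = (0, 0, -12/5, 86/35)
Σ b_i: (-5/2)·1 + (-1/2)·1 + 3·1 + 1·1 = 1 ✓
b·c: (-1/2)·12/5 + 3·3/7 + 1·1 = 38/35 ≠ 1/2 ⇒ order 1.

1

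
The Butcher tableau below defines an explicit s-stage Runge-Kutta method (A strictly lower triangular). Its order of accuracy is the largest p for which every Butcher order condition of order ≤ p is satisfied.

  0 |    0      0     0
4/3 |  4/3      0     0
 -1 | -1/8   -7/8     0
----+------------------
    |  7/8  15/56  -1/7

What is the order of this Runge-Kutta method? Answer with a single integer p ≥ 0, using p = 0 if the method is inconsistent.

b = (7/8, 15/56, -1/7)
c = (0, 4/3, -1)
Ac = (0, 0, -7/6)
Σ b_i: 7/8·1 + 15/56·1 + (-1/7)·1 = 1 ✓
b·c: 15/56·4/3 + (-1/7)·(-1) = 1/2 ✓
b·c²: 15/56·16/9 + (-1/7)·1 = 1/3 ✓
b·Ac: (-1/7)·(-7/6) = 1/6 ✓; 3 stages ⇒ order 3.

3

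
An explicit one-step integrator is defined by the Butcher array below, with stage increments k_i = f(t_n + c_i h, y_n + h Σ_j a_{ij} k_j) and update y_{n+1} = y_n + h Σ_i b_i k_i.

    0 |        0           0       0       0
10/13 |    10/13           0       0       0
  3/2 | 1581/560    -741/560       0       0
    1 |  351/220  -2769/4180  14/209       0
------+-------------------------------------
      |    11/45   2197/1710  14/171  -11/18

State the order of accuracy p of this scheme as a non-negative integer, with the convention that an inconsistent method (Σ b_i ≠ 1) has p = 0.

4

b = (11/45, 2197/1710, 14/171, -11/18)
c = (0, 10/13, 3/2, 1)
Ac = (0, 0, -57/56, -9/22)
Σ b_i: 11/45·1 + 2197/1710·1 + 14/171·1 + (-11/18)·1 = 1 ✓
b·c: 2197/1710·10/13 + 14/171·3/2 + (-11/18)·1 = 1/2 ✓
b·c²: 2197/1710·100/169 + 14/171·9/4 + (-11/18)·1 = 1/3 ✓
b·Ac: 14/171·(-57/56) + (-11/18)·(-9/22) = 1/6 ✓
b·c³: 2197/1710·1000/2197 + 14/171·27/8 + (-11/18)·1 = 1/4 ✓
b·(c∘Ac): 14/171·(-171/112) + (-11/18)·(-9/22) = 1/8 ✓
b·Ac²: 14/171·(-285/364) + (-11/18)·(-69/286) = 1/12 ✓
b·A²c: (-11/18)·(-3/44) = 1/24 ✓; 4 stages ⇒ order 4.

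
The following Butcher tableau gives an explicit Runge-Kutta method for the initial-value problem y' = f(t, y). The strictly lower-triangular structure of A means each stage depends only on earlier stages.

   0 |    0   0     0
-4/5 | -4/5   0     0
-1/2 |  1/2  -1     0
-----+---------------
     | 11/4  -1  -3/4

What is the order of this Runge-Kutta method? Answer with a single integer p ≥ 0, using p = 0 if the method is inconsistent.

b = (11/4, -1, -3/4)
c = (0, -4/5, -1/2)
Ac = (0, 0, 4/5)
Σ b_i: 11/4·1 + (-1)·1 + (-3/4)·1 = 1 ✓
b·c: (-1)·(-4/5) + (-3/4)·(-1/2) = 47/40 ≠ 1/2 ⇒ order 1.

1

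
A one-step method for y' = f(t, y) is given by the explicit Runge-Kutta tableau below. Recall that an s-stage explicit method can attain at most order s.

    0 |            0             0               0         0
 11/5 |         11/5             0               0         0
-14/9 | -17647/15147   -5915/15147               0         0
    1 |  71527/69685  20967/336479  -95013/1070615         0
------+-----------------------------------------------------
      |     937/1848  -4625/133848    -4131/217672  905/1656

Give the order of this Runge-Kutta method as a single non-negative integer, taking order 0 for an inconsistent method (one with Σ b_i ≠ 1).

b = (937/1848, -4625/133848, -4131/217672, 905/1656)
c = (0, 11/5, -14/9, 1)
Ac = (0, 0, -1183/1377, 249/905)
Σ b_i: 937/1848·1 + (-4625/133848)·1 + (-4131/217672)·1 + 905/1656·1 = 1 ✓
b·c: (-4625/133848)·11/5 + (-4131/217672)·(-14/9) + 905/1656·1 = 1/2 ✓
b·c²: (-4625/133848)·121/25 + (-4131/217672)·196/81 + 905/1656·1 = 1/3 ✓
b·Ac: (-4131/217672)·(-1183/1377) + 905/1656·249/905 = 1/6 ✓
b·c³: (-4625/133848)·1331/125 + (-4131/217672)·(-2744/729) + 905/1656·1 = 1/4 ✓
b·(c∘Ac): (-4131/217672)·16562/12393 + 905/1656·249/905 = 1/8 ✓
b·Ac²: (-4131/217672)·(-13013/6885) + 905/1656·393/4525 = 1/12 ✓
b·A²c: 905/1656·69/905 = 1/24 ✓; 4 stages ⇒ order 4.

4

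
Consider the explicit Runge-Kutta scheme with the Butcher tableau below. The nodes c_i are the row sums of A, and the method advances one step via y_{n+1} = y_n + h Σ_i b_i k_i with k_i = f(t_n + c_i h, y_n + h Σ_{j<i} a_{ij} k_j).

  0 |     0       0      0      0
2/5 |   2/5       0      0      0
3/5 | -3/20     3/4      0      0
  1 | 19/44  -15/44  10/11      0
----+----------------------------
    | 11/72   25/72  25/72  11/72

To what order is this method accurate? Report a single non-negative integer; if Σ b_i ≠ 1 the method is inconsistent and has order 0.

4

b = (11/72, 25/72, 25/72, 11/72)
c = (0, 2/5, 3/5, 1)
Ac = (0, 0, 3/10, 9/22)
Σ b_i: 11/72·1 + 25/72·1 + 25/72·1 + 11/72·1 = 1 ✓
b·c: 25/72·2/5 + 25/72·3/5 + 11/72·1 = 1/2 ✓
b·c²: 25/72·4/25 + 25/72·9/25 + 11/72·1 = 1/3 ✓
b·Ac: 25/72·3/10 + 11/72·9/22 = 1/6 ✓
b·c³: 25/72·8/125 + 25/72·27/125 + 11/72·1 = 1/4 ✓
b·(c∘Ac): 25/72·9/50 + 11/72·9/22 = 1/8 ✓
b·Ac²: 25/72·3/25 + 11/72·3/11 = 1/12 ✓
b·A²c: 11/72·3/11 = 1/24 ✓; 4 stages ⇒ order 4.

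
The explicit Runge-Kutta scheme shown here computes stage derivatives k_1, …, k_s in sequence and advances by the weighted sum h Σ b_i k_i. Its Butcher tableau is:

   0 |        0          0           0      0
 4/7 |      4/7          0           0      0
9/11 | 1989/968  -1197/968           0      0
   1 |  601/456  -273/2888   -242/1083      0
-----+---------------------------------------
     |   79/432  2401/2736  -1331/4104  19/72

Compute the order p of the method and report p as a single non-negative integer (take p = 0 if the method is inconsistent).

4

b = (79/432, 2401/2736, -1331/4104, 19/72)
c = (0, 4/7, 9/11, 1)
Ac = (0, 0, -171/242, -9/38)
Σ b_i: 79/432·1 + 2401/2736·1 + (-1331/4104)·1 + 19/72·1 = 1 ✓
b·c: 2401/2736·4/7 + (-1331/4104)·9/11 + 19/72·1 = 1/2 ✓
b·c²: 2401/2736·16/49 + (-1331/4104)·81/121 + 19/72·1 = 1/3 ✓
b·Ac: (-1331/4104)·(-171/242) + 19/72·(-9/38) = 1/6 ✓
b·c³: 2401/2736·64/343 + (-1331/4104)·729/1331 + 19/72·1 = 1/4 ✓
b·(c∘Ac): (-1331/4104)·(-1539/2662) + 19/72·(-9/38) = 1/8 ✓
b·Ac²: (-1331/4104)·(-342/847) + 19/72·(-24/133) = 1/12 ✓
b·A²c: 19/72·3/19 = 1/24 ✓; 4 stages ⇒ order 4.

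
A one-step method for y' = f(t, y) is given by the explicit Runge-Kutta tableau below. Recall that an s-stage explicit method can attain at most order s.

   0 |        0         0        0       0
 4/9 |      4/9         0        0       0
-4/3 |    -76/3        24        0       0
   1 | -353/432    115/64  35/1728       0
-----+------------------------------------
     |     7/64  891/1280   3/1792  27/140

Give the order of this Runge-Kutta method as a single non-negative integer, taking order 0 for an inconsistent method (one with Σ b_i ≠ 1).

4

b = (7/64, 891/1280, 3/1792, 27/140)
c = (0, 4/9, -4/3, 1)
Ac = (0, 0, 32/3, 125/162)
Σ b_i: 7/64·1 + 891/1280·1 + 3/1792·1 + 27/140·1 = 1 ✓
b·c: 891/1280·4/9 + 3/1792·(-4/3) + 27/140·1 = 1/2 ✓
b·c²: 891/1280·16/81 + 3/1792·16/9 + 27/140·1 = 1/3 ✓
b·Ac: 3/1792·32/3 + 27/140·125/162 = 1/6 ✓
b·c³: 891/1280·64/729 + 3/1792·(-64/27) + 27/140·1 = 1/4 ✓
b·(c∘Ac): 3/1792·(-128/9) + 27/140·125/162 = 1/8 ✓
b·Ac²: 3/1792·128/27 + 27/140·95/243 = 1/12 ✓
b·A²c: 27/140·35/162 = 1/24 ✓; 4 stages ⇒ order 4.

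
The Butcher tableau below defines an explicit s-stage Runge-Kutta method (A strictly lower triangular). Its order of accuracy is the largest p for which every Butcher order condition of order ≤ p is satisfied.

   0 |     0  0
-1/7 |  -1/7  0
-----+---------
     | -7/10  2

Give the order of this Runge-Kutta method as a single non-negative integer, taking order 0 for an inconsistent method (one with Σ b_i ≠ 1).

b = (-7/10, 2)
c = (0, -1/7)
Σ b_i: (-7/10)·1 + 2·1 = 13/10 ≠ 1 ⇒ order 0.

0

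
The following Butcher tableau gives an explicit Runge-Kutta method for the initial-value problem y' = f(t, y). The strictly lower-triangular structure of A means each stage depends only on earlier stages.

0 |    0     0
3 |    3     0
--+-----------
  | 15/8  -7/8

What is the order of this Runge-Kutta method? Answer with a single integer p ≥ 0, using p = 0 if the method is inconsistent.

b = (15/8, -7/8)
c = (0, 3)
Σ b_i: 15/8·1 + (-7/8)·1 = 1 ✓
b·c: (-7/8)·3 = -21/8 ≠ 1/2 ⇒ order 1.

1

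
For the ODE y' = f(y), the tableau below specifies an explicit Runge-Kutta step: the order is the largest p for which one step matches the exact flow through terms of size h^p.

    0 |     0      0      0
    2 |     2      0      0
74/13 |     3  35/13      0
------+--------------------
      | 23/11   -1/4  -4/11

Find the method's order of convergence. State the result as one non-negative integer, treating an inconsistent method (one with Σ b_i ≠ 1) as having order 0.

0

b = (23/11, -1/4, -4/11)
c = (0, 2, 74/13)
Ac = (0, 0, 70/13)
Σ b_i: 23/11·1 + (-1/4)·1 + (-4/11)·1 = 65/44 ≠ 1 ⇒ order 0.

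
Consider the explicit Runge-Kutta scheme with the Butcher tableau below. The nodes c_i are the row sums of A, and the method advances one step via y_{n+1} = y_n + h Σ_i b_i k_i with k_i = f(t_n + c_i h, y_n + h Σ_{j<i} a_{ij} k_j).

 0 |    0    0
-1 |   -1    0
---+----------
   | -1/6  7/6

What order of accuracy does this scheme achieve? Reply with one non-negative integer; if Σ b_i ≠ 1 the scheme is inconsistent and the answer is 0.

1

b = (-1/6, 7/6)
c = (0, -1)
Σ b_i: (-1/6)·1 + 7/6·1 = 1 ✓
b·c: 7/6·(-1) = -7/6 ≠ 1/2 ⇒ order 1.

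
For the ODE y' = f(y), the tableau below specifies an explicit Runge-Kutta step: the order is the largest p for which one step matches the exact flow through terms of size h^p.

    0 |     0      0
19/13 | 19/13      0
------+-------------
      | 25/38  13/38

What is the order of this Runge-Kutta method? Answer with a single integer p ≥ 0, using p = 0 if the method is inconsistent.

b = (25/38, 13/38)
c = (0, 19/13)
Σ b_i: 25/38·1 + 13/38·1 = 1 ✓
b·c: 13/38·19/13 = 1/2 ✓; 2 stages ⇒ order 2.

2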